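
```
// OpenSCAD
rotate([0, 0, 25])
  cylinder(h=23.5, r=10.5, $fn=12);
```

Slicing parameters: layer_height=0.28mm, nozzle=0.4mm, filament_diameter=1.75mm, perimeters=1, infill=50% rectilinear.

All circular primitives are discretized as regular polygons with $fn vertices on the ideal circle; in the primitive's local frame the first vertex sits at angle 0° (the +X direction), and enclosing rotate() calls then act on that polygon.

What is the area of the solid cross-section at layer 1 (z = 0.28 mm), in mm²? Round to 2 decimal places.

At z = 0.28 mm: the r=10.5 cylinder gives a regular 12-gon of circumradius 10.5 (constant along its height) (area = (12/2)·10.500²·sin(360°/12) = 330.75 mm²); (whole slice rotated 25° about Z — lengths, areas and connectivity unchanged). Overall, the cross-section is a single solid region. Net area = 330.75 mm².

330.75 mm²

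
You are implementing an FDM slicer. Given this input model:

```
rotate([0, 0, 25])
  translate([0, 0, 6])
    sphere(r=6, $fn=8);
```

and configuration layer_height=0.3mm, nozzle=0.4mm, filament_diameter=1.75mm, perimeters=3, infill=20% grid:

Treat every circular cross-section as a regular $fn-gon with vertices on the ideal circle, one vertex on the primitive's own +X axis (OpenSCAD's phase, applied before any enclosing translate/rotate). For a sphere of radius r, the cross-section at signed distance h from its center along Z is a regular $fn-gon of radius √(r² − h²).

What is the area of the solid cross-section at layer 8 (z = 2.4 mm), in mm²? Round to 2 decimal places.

At z = 2.4 mm: the sphere: section is a regular 8-gon, circumradius = √(r²−h²) = √(6²−3.6²) = 4.800 (area = (8/2)·4.800²·sin(360°/8) = 65.17 mm²); (whole slice rotated 25° about Z — lengths, areas and connectivity unchanged). Overall, the cross-section is a single solid region. Net area = 65.17 mm².

65.17 mm²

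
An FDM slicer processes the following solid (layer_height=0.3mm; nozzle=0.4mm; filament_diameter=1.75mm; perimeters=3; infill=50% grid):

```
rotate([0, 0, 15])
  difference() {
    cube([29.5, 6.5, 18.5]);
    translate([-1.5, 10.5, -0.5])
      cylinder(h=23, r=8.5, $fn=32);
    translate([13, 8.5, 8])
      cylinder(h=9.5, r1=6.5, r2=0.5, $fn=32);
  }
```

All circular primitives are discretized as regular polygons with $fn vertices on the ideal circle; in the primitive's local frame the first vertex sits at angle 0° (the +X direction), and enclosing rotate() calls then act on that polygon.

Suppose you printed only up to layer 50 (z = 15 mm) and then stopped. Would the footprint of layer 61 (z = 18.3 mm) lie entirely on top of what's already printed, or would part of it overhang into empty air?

Compare the two slices. At z = 15: the 29.5×6.5 cube contributes its full rectangle (area 191.75 mm²); the r=8.5 cylinder at (-1.5, 10.5) gives a regular 32-gon of circumradius 8.5 (constant along its height) (area = (32/2)·8.500²·sin(360°/32) = 225.52 mm²); the cone at (13, 8.5) (r1=6.5→r2=0.5) has section circumradius 2.079 here — a regular 32-gon (area = (32/2)·2.079²·sin(360°/32) = 13.49 mm²); After the difference (first − rest): starting from the 29.5×6.5 cube (191.75 mm²), the r=8.5 cylinder at (-1.5, 10.5) partially overlaps it — only the 17.16 mm² overlap (of its 225.52 mm²) is removed, clipping the outline; the cone at (13, 8.5) partially overlaps it — only the 0.05 mm² overlap (of its 13.49 mm²) is removed, clipping the outline — area = 174.54 mm²; (rotated 15° about Z; rotation is an isometry so areas/perimeters/island counts are preserved). At z = 18.3: the cube is present — its section is the full 29.5×6.5 rectangle (area 191.75 mm²); the cylinder at (-1.5, 10.5): section is a regular 32-gon, circumradius r=8.5 (area = (32/2)·8.500²·sin(360°/32) = 225.52 mm²); the cone at (13, 8.5) does not reach this height (z outside [8, 17.5]); After the difference (first − rest): starting from the 29.5×6.5 cube (191.75 mm²), the r=8.5 cylinder at (-1.5, 10.5) partially overlaps it — only the 17.16 mm² overlap (of its 225.52 mm²) is removed, clipping the outline — area = 174.59 mm²; (rotated 15° about Z; rotation is an isometry so areas/perimeters/island counts are preserved). Checking containment: the cross-section at z = 18.3 is a subset of the cross-section at z = 15.

entirely on top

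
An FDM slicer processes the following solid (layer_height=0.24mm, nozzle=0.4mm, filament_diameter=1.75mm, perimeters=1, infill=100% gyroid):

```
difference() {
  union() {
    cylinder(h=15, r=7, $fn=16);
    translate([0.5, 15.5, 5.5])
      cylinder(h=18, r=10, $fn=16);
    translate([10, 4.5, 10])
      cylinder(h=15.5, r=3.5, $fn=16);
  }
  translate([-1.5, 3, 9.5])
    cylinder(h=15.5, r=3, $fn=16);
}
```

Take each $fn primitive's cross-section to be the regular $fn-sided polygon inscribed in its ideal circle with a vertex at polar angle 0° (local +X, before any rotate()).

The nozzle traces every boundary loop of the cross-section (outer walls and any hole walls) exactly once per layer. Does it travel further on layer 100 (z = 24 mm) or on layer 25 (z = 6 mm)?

layer 25 (z = 6 mm)

Layer 100 (z = 24): the cylinder is absent (z outside [0, 15]); the cylinder at (0.5, 15.5) does not reach this height (z outside [5.5, 23.5]); the r=3.5 cylinder at (10, 4.5) gives a regular 16-gon of circumradius 3.5 (constant along its height) (perimeter = 2·16·3.500·sin(180°/16) = 21.85 mm); Taking the union: only the r=3.5 cylinder at (10, 4.5) is present, so the union is just that shape — boundary = 21.85 mm; the r=3 cylinder at (-1.5, 3) contributes a regular 16-gon of circumradius 3 (perimeter = 2·16·3.000·sin(180°/16) = 18.73 mm); After the difference (first − rest): starting from the result so far, the r=3 cylinder at (-1.5, 3) misses the remaining region (no effect) — boundary = 21.85 mm. So its perimeter = 21.85 mm. Layer 25 (z = 6): the r=7 cylinder gives a regular 16-gon of circumradius 7 (constant along its height) (perimeter = 2·16·7.000·sin(180°/16) = 43.70 mm); the cylinder at (0.5, 15.5): section is a regular 16-gon, circumradius r=10 (perimeter = 2·16·10.000·sin(180°/16) = 62.43 mm); the cylinder at (10, 4.5) does not reach this height (z outside [10, 25.5]); Combining (union): the regions partially overlap (shared area 5.36 mm²), so the edge portions inside another operand are dropped and the merged outline is re-measured after clipping — boundary = 92.98 mm; the cylinder at (-1.5, 3) is not intersected at this z (z outside [9.5, 25]); Taking the first minus the rest: none of the subtracted shapes is present at this height, so that combined region is unchanged — boundary = 92.98 mm. So its perimeter = 92.98 mm. Layer 25 is larger (92.98 vs 21.85 mm).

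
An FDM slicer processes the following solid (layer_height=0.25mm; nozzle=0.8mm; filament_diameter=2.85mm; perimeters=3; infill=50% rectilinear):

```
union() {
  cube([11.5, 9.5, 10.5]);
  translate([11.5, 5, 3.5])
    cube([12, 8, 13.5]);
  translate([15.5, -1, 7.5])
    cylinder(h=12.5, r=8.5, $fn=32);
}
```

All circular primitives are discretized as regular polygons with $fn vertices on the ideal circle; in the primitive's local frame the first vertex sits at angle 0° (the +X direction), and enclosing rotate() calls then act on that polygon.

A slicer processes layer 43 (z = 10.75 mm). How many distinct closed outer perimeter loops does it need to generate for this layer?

At z = 10.75 mm: the cube is absent (z outside [0, 10.5]); the 12×8 cube at (11.5, 5) contributes its full rectangle; the r=8.5 cylinder at (15.5, -1) contributes a regular 32-gon of circumradius 8.5; Taking the union: the regions partially overlap (shared area 18.78 mm²), so overlapping operands fuse into one piece — 1 connected region. The result has 1 disconnected region.

1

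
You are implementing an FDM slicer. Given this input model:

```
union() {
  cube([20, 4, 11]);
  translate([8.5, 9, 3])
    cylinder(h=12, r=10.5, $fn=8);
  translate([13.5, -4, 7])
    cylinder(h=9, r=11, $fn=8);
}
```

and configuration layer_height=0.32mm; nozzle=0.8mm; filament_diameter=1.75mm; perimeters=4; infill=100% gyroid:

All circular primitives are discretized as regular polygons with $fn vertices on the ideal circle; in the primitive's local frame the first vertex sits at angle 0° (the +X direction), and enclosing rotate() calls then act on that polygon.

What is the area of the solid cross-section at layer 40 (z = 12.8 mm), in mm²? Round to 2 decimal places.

587.65 mm²

At z = 12.8 mm: the cube does not reach this height (z outside [0, 11]); the cylinder at (8.5, 9): section is a regular 8-gon, circumradius r=10.5 (area = (8/2)·10.500²·sin(360°/8) = 311.83 mm²); the r=11 cylinder at (13.5, -4) contributes a regular 8-gon of circumradius 11 (area = (8/2)·11.000²·sin(360°/8) = 342.24 mm²); Merging all regions: the regions partially overlap — summed areas 654.07 mm² minus the doubly-counted overlap 66.43 mm² gives 587.65 mm² — area = 587.65 mm². Overall, the cross-section is a single solid region. Net area = 587.65 mm².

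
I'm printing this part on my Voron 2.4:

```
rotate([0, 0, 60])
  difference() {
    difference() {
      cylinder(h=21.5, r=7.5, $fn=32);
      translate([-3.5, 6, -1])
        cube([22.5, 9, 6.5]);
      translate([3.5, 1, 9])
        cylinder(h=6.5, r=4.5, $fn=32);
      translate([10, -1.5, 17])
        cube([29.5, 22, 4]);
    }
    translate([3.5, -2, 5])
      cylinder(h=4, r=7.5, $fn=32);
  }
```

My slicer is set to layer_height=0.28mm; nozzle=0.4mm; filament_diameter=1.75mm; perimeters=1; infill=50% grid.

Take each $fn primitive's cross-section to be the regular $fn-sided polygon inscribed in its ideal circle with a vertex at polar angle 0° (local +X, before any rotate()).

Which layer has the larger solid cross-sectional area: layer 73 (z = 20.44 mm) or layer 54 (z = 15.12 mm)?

layer 73 (z = 20.44 mm)

Layer 73 (z = 20.44): the r=7.5 cylinder gives a regular 32-gon of circumradius 7.5 (constant along its height) (area = (32/2)·7.500²·sin(360°/32) = 175.58 mm²); the cube at (-3.5, 6) does not reach this height (z outside [-1, 5.5]); the cylinder at (3.5, 1) is absent (z outside [9, 15.5]); the cube at (10, -1.5) (footprint 29.5×22) is included at this height (area 649.00 mm²); Subtracting the remaining from the first: starting from the r=7.5 cylinder (175.58 mm²), the 29.5×22 cube at (10, -1.5) misses the remaining region (no effect) — area = 175.58 mm²; the cylinder at (3.5, -2) is not intersected at this z (z outside [5, 9]); Taking the first minus the rest: none of the subtracted shapes is present at this height, so the result so far is unchanged — area = 175.58 mm²; (whole slice rotated 60° about Z — lengths, areas and connectivity unchanged). So its area = 175.58 mm². Layer 54 (z = 15.12): the cylinder: section is a regular 32-gon, circumradius r=7.5 (area = (32/2)·7.500²·sin(360°/32) = 175.58 mm²); the cube at (-3.5, 6) is not intersected at this z (z outside [-1, 5.5]); the cylinder at (3.5, 1): section is a regular 32-gon, circumradius r=4.5 (area = (32/2)·4.500²·sin(360°/32) = 63.21 mm²); the cube at (10, -1.5) is not intersected at this z (z outside [17, 21]); After the difference (first − rest): starting from the r=7.5 cylinder (175.58 mm²), the r=4.5 cylinder at (3.5, 1) partially overlaps it — only the 60.21 mm² overlap (of its 63.21 mm²) is removed, clipping the outline — area = 115.37 mm²; the cylinder at (3.5, -2) is not intersected at this z (z outside [5, 9]); Subtracting the remaining from the first: none of the subtracted shapes is present at this height, so the result so far is unchanged — area = 115.37 mm²; (whole slice rotated 60° about Z — lengths, areas and connectivity unchanged). So its area = 115.37 mm². Layer 73 is larger (175.58 vs 115.37 mm²).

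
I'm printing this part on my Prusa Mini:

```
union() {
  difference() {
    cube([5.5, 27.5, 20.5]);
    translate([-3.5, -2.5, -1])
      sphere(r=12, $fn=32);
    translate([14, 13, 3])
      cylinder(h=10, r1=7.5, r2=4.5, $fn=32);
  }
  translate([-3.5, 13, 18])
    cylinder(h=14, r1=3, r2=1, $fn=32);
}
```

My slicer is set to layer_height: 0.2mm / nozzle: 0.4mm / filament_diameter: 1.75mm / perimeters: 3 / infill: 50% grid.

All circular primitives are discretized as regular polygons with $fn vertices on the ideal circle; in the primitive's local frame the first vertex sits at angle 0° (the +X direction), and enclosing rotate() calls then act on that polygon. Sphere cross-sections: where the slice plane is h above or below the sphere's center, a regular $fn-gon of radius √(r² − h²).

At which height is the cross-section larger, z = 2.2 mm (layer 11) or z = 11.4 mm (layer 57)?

layer 57 (z = 11.4 mm)

Layer 11 (z = 2.2): the 5.5×27.5 cube contributes its full rectangle (area 151.25 mm²); the sphere at (-3.5, -2.5): section is a regular 32-gon, circumradius = √(r²−h²) = √(12²−3.2²) = 11.565 (area = (32/2)·11.565²·sin(360°/32) = 417.52 mm²); the cone at (14, 13) is absent (z outside [3, 13]); Taking the first minus the rest: starting from the 5.5×27.5 cube (151.25 mm²), the r=12 sphere at (-3.5, -2.5) partially overlaps it — only the 38.47 mm² overlap (of its 417.52 mm²) is removed, clipping the outline — area = 112.78 mm²; the cone at (-3.5, 13) is absent (z outside [18, 32]); Merging all regions: only that combined region is present, so the union is just that shape — area = 112.78 mm². So its area = 112.78 mm². Layer 57 (z = 11.4): the cube is present — its section is the full 5.5×27.5 rectangle (area 151.25 mm²); the sphere at (-3.5, -2.5) does not reach this height (|z−center|=12.400 > r=12); the cone at (14, 13) contributes a regular 32-gon of circumradius 4.980 (interpolated between r1=7.5 and r2=4.5 at t=0.840) (area = (32/2)·4.980²·sin(360°/32) = 77.41 mm²); Subtracting the remaining from the first: starting from the 5.5×27.5 cube (151.25 mm²), the cone at (14, 13) misses the remaining region (no effect) — area = 151.25 mm²; the cone at (-3.5, 13) is absent (z outside [18, 32]); Taking the union: only the result so far is present, so the union is just that shape — area = 151.25 mm². So its area = 151.25 mm². Layer 57 is larger (151.25 vs 112.78 mm²).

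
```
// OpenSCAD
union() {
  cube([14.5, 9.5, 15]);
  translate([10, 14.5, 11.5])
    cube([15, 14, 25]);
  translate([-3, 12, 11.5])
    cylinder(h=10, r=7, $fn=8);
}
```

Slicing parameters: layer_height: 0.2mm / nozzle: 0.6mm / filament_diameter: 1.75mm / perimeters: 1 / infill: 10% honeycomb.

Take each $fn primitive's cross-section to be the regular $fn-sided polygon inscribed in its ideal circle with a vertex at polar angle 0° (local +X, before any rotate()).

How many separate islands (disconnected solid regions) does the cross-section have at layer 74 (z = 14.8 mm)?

At z = 14.8 mm: the cube is present — its section is the full 14.5×9.5 rectangle; the cube at (10, 14.5) (footprint 15×14) is included at this height; the r=7 cylinder at (-3, 12) contributes a regular 8-gon of circumradius 7; Merging all regions: the regions partially overlap (shared area 6.81 mm²), so overlapping operands fuse into one piece — 2 connected regions. Overall, the cross-section has 2 separate islands. Island count = 2.

2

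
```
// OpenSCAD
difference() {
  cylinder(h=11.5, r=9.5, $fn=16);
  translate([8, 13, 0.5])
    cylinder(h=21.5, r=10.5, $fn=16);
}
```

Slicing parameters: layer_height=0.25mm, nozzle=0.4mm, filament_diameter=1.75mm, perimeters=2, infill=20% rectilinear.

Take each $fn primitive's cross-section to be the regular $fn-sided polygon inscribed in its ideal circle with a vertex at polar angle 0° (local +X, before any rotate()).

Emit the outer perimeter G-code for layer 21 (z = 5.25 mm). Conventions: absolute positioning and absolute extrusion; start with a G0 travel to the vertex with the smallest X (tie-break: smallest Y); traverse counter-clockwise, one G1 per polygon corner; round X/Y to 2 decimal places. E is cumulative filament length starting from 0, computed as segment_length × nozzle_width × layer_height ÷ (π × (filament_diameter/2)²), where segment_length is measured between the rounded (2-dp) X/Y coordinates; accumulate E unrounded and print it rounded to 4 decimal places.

G0 X-9.50 Y0.00 Z5.25
G1 X-8.78 Y-3.64 E0.1543
G1 X-6.72 Y-6.72 E0.3083
G1 X-3.64 Y-8.78 E0.4624
G1 X0.00 Y-9.50 E0.6166
G1 X3.64 Y-8.78 E0.7709
G1 X6.72 Y-6.72 E0.9250
G1 X8.78 Y-3.64 E1.0790
G1 X9.50 Y0.00 E1.2333
G1 X8.96 Y2.69 E1.3473
G1 X8.00 Y2.50 E1.3880
G1 X3.98 Y3.30 E1.5584
G1 X0.58 Y5.58 E1.7286
G1 X-1.70 Y8.98 E1.8988
G1 X-1.74 Y9.15 E1.9061
G1 X-3.64 Y8.78 E1.9866
G1 X-6.72 Y6.72 E2.1406
G1 X-8.78 Y3.64 E2.2947
G1 X-9.50 Y0.00 E2.4489

At z = 5.25 mm: the cylinder: section is a regular 16-gon, circumradius r=9.5; the r=10.5 cylinder at (8, 13) contributes a regular 16-gon of circumradius 10.5; After the difference (first − rest): starting from the r=9.5 cylinder, the r=10.5 cylinder at (8, 13) partially overlaps it — only the 38.39 mm² overlap (of its 337.53 mm²) is removed, clipping the outline — 1 connected region. The outline is a single polygon with 18 vertices. Extrusion per mm of travel: 0.4 × 0.25 / (π × 0.875²) = 0.041575. Accumulating E over each segment gives final E = 2.4489.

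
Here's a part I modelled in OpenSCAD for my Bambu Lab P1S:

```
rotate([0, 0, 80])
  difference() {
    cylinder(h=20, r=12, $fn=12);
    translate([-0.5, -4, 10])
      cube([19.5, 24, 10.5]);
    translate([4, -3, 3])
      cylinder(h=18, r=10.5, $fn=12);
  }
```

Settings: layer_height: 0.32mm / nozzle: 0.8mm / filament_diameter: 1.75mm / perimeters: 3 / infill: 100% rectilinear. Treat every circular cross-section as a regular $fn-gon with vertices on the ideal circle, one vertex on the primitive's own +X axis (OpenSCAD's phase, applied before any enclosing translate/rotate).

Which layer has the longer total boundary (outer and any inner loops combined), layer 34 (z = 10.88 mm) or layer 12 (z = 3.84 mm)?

Layer 34 (z = 10.88): the r=12 cylinder contributes a regular 12-gon of circumradius 12 (perimeter = 2·12·12.000·sin(180°/12) = 74.54 mm); the cube at (-0.5, -4) (footprint 19.5×24) is included at this height (perimeter 87.00 mm); the cylinder at (4, -3): section is a regular 12-gon, circumradius r=10.5 (perimeter = 2·12·10.500·sin(180°/12) = 65.22 mm); Subtracting the remaining from the first: starting from the r=12 cylinder, the 19.5×24 cube at (-0.5, -4) partially overlaps it — only the 161.82 mm² overlap (of its 468.00 mm²) is removed, clipping the outline; the r=10.5 cylinder at (4, -3) partially overlaps it — only the 141.96 mm² overlap (of its 330.75 mm²) is removed, clipping the outline — boundary = 62.11 mm; (rotated 80° about Z; rotation is an isometry so areas/perimeters/island counts are preserved). So its perimeter = 62.11 mm. Layer 12 (z = 3.84): the r=12 cylinder contributes a regular 12-gon of circumradius 12 (perimeter = 2·12·12.000·sin(180°/12) = 74.54 mm); the cube at (-0.5, -4) does not reach this height (z outside [10, 20.5]); the r=10.5 cylinder at (4, -3) contributes a regular 12-gon of circumradius 10.5 (perimeter = 2·12·10.500·sin(180°/12) = 65.22 mm); Subtracting the remaining from the first: starting from the r=12 cylinder, the r=10.5 cylinder at (4, -3) partially overlaps it — only the 267.47 mm² overlap (of its 330.75 mm²) is removed, clipping the outline — boundary = 83.22 mm; (rotated 80° about Z; rotation is an isometry so areas/perimeters/island counts are preserved). So its perimeter = 83.22 mm. Layer 12 is larger (83.22 vs 62.11 mm).

layer 12 (z = 3.84 mm)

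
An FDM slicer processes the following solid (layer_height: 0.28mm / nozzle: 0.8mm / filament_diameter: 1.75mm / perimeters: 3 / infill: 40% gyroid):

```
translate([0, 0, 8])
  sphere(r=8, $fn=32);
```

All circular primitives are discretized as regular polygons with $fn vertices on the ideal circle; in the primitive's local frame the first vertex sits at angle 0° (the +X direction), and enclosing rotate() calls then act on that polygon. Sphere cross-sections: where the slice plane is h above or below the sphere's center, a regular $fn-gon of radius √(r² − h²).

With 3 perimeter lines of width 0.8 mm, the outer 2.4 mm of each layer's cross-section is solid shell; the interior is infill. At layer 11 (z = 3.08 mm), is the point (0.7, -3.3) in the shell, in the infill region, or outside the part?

At z = 3.08 mm: the r=8 sphere contributes a regular 32-gon of circumradius √(8²−4.92²) = 6.308. Overall, the cross-section is a single solid region. The nearest boundary edge runs (1.23, -6.19)→(2.41, -5.83); distance from the point to it = 2.92 mm. The point is inside the cross-section and 2.92 mm from the nearest boundary — more than the 2.4 mm shell width (3 × 0.8), so it's in the infill interior.

infill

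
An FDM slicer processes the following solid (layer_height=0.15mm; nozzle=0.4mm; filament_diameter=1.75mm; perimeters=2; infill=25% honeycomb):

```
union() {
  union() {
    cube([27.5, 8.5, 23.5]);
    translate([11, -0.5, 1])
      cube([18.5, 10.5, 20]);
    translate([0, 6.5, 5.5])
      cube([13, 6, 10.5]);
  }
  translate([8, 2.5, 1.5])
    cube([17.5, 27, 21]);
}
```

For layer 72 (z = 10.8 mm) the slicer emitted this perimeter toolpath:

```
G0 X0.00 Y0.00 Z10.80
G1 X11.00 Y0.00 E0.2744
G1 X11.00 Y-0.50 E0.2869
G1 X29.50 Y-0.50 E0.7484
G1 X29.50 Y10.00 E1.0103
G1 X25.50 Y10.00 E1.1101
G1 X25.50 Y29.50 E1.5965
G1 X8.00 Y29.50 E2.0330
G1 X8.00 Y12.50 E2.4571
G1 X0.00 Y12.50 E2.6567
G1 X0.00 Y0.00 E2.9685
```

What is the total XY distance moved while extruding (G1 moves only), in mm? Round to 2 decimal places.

Sum the Euclidean lengths of each G1 segment: total = 119.00 mm.

119.00 mm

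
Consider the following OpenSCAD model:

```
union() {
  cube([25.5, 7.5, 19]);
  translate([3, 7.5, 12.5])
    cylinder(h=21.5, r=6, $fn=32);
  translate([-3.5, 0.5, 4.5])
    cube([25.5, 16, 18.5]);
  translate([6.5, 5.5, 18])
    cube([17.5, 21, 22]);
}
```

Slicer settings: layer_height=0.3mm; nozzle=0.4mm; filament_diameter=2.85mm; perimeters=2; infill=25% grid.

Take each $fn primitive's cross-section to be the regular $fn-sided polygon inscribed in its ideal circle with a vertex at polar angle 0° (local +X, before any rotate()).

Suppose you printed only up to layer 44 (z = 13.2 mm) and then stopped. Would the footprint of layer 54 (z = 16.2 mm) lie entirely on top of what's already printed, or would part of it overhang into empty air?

entirely on top

Compare the two slices. At z = 13.2: the cube (footprint 25.5×7.5) is included at this height (area 191.25 mm²); the r=6 cylinder at (3, 7.5) contributes a regular 32-gon of circumradius 6 (area = (32/2)·6.000²·sin(360°/32) = 112.37 mm²); the cube at (-3.5, 0.5) (footprint 25.5×16) is included at this height (area 408.00 mm²); the cube at (6.5, 5.5) does not reach this height (z outside [18, 40]); Combining (union): the regions partially overlap — summed areas 711.62 mm² minus the doubly-counted overlap 266.37 mm² gives 445.25 mm² — area = 445.25 mm². At z = 16.2: the 25.5×7.5 cube contributes its full rectangle (area 191.25 mm²); the r=6 cylinder at (3, 7.5) gives a regular 32-gon of circumradius 6 (constant along its height) (area = (32/2)·6.000²·sin(360°/32) = 112.37 mm²); the cube at (-3.5, 0.5) is present — its section is the full 25.5×16 rectangle (area 408.00 mm²); the cube at (6.5, 5.5) does not reach this height (z outside [18, 40]); Merging all regions: the regions partially overlap — summed areas 711.62 mm² minus the doubly-counted overlap 266.37 mm² gives 445.25 mm² — area = 445.25 mm². Checking containment: the cross-section at z = 16.2 is a subset of the cross-section at z = 13.2.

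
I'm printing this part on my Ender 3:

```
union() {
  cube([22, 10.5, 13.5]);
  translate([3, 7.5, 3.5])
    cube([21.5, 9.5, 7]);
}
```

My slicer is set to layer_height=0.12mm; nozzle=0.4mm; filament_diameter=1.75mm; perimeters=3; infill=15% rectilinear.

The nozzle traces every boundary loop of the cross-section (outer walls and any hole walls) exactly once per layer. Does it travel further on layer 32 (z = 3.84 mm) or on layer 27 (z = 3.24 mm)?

Layer 32 (z = 3.84): the 22×10.5 cube contributes its full rectangle (perimeter 65.00 mm); the cube at (3, 7.5) (footprint 21.5×9.5) is included at this height (perimeter 62.00 mm); Taking the union: the regions partially overlap (shared area 57.00 mm²), so the edge portions inside another operand are dropped and the merged outline is re-measured after clipping — boundary = 83.00 mm. So its perimeter = 83.00 mm. Layer 27 (z = 3.24): the 22×10.5 cube contributes its full rectangle (perimeter 65.00 mm); the cube at (3, 7.5) is absent (z outside [3.5, 10.5]); Merging all regions: only the 22×10.5 cube is present, so the union is just that shape — boundary = 65.00 mm. So its perimeter = 65.00 mm. Layer 32 is larger (83.00 vs 65.00 mm).

layer 32 (z = 3.84 mm)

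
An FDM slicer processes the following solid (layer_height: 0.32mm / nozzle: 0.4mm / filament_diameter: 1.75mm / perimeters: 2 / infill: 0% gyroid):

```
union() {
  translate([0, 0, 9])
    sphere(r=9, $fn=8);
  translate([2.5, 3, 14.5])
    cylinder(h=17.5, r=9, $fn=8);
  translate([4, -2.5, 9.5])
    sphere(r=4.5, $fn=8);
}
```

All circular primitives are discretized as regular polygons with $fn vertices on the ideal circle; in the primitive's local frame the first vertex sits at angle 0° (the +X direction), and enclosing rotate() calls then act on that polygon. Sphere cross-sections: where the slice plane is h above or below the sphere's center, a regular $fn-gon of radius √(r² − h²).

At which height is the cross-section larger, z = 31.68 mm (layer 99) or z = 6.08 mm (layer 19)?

Layer 99 (z = 31.68): the sphere does not reach this height (|z−center|=22.680 > r=9); the cylinder at (2.5, 3): section is a regular 8-gon, circumradius r=9 (area = (8/2)·9.000²·sin(360°/8) = 229.10 mm²); the sphere at (4, -2.5) is absent (|z−center|=22.180 > r=4.5); Combining (union): only the r=9 cylinder at (2.5, 3) is present, so the union is just that shape — area = 229.10 mm². So its area = 229.10 mm². Layer 19 (z = 6.08): the r=9 sphere contributes a regular 8-gon of circumradius √(9²−2.92²) = 8.513 (area = (8/2)·8.513²·sin(360°/8) = 204.99 mm²); the cylinder at (2.5, 3) is absent (z outside [14.5, 32]); the r=4.5 sphere at (4, -2.5) slices to a regular 8-gon of circumradius 2.925 (√(r²−h²) with h=3.42 from center) (area = (8/2)·2.925²·sin(360°/8) = 24.19 mm²); Taking the union: the r=4.5 sphere at (4, -2.5) lies entirely inside the r=9 sphere, so the union is just the r=9 sphere — area = 204.99 mm². So its area = 204.99 mm². Layer 99 is larger (229.10 vs 204.99 mm²).

layer 99 (z = 31.68 mm)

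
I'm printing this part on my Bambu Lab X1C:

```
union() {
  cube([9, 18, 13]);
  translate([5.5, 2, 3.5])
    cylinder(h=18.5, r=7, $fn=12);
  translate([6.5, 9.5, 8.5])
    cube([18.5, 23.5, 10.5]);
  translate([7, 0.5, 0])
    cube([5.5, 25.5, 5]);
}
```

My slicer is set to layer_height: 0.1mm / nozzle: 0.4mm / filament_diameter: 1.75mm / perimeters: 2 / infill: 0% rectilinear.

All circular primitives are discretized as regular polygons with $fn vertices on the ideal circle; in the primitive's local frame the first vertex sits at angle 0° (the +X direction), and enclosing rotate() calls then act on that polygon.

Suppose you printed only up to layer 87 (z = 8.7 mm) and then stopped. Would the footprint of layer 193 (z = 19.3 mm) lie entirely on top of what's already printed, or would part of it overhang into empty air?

entirely on top

Compare the two slices. At z = 8.7: the cube is present — its section is the full 9×18 rectangle (area 162.00 mm²); the cylinder at (5.5, 2): section is a regular 12-gon, circumradius r=7 (area = (12/2)·7.000²·sin(360°/12) = 147.00 mm²); the cube at (6.5, 9.5) is present — its section is the full 18.5×23.5 rectangle (area 434.75 mm²); the cube at (7, 0.5) is not intersected at this z (z outside [0, 5]); Taking the union: the regions partially overlap — summed areas 743.75 mm² minus the doubly-counted overlap 95.09 mm² gives 648.66 mm² — area = 648.66 mm². At z = 19.3: the cube is not intersected at this z (z outside [0, 13]); the cylinder at (5.5, 2): section is a regular 12-gon, circumradius r=7 (area = (12/2)·7.000²·sin(360°/12) = 147.00 mm²); the cube at (6.5, 9.5) does not reach this height (z outside [8.5, 19]); the cube at (7, 0.5) is not intersected at this z (z outside [0, 5]); Combining (union): only the r=7 cylinder at (5.5, 2) is present, so the union is just that shape — area = 147.00 mm². Checking containment: the cross-section at z = 19.3 is a subset of the cross-section at z = 8.7.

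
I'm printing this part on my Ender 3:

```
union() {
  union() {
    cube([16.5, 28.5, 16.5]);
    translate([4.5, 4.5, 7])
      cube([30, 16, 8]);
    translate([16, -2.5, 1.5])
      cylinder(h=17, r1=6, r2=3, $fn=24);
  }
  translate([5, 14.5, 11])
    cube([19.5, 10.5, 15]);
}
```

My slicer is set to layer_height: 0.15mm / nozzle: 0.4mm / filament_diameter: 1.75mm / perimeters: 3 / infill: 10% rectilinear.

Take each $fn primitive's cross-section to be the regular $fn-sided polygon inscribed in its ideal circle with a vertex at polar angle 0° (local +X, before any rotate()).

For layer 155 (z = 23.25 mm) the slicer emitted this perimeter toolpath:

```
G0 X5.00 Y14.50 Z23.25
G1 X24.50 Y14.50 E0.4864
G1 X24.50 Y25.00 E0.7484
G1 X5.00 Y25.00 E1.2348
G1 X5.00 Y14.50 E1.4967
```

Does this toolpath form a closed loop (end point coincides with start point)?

Start point (G0): (5.00, 14.50). End point (last G1): the path returns to the start — closed.

yes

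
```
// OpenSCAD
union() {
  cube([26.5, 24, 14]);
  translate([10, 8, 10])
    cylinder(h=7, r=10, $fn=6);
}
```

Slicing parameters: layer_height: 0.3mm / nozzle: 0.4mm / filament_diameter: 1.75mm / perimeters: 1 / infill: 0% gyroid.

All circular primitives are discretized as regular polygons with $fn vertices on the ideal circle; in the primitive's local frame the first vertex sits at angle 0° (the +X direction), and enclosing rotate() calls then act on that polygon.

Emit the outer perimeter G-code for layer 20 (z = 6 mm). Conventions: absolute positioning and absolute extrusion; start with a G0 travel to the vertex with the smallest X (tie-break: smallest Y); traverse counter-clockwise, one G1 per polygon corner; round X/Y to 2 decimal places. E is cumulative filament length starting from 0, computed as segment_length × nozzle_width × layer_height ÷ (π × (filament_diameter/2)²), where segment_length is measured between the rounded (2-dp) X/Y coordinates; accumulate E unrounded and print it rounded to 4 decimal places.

G0 X0.00 Y0.00 Z6.00
G1 X26.50 Y0.00 E1.3221
G1 X26.50 Y24.00 E2.5195
G1 X0.00 Y24.00 E3.8415
G1 X0.00 Y0.00 E5.0389

At z = 6 mm: the cube (footprint 26.5×24) is included at this height; the cylinder at (10, 8) is not intersected at this z (z outside [10, 17]); Merging all regions: only the 26.5×24 cube is present, so the union is just that shape — 1 connected region. The outline is a single polygon with 4 vertices. Extrusion per mm of travel: 0.4 × 0.3 / (π × 0.875²) = 0.049890. Accumulating E over each segment gives final E = 5.0389.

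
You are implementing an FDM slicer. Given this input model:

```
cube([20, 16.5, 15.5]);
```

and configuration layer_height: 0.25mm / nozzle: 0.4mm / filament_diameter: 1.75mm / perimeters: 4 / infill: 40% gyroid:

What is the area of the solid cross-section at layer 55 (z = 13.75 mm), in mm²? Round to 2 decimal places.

330.00 mm²

At z = 13.75 mm: the cube is present — its section is the full 20×16.5 rectangle (area 330.00 mm²). Overall, the cross-section is a single solid region. Net area = 330.00 mm².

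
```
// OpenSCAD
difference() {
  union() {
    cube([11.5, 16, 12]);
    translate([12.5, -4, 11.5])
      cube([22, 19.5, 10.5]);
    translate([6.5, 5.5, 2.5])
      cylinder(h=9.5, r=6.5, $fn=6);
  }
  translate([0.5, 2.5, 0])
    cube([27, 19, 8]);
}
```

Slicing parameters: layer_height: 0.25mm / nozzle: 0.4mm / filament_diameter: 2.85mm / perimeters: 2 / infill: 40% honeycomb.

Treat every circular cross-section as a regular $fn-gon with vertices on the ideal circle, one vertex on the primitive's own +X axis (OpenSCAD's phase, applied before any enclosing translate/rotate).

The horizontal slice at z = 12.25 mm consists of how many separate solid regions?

At z = 12.25 mm: the cube is not intersected at this z (z outside [0, 12]); the cube at (12.5, -4) (footprint 22×19.5) is included at this height; the cylinder at (6.5, 5.5) does not reach this height (z outside [2.5, 12]); Merging all regions: only the 22×19.5 cube at (12.5, -4) is present, so the union is just that shape — 1 connected region; the cube at (0.5, 2.5) is not intersected at this z (z outside [0, 8]); After the difference (first − rest): none of the subtracted shapes is present at this height, so the result so far is unchanged — 1 connected region. The result has 1 disconnected region.

1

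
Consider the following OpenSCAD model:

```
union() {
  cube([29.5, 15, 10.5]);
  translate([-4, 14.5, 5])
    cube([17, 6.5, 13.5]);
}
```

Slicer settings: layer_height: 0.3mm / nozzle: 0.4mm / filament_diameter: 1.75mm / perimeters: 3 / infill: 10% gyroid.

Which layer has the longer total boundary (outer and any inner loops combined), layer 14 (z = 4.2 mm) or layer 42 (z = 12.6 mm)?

layer 14 (z = 4.2 mm)

Layer 14 (z = 4.2): the 29.5×15 cube contributes its full rectangle (perimeter 89.00 mm); the cube at (-4, 14.5) does not reach this height (z outside [5, 18.5]); Taking the union: only the 29.5×15 cube is present, so the union is just that shape — boundary = 89.00 mm. So its perimeter = 89.00 mm. Layer 42 (z = 12.6): the cube is absent (z outside [0, 10.5]); the cube at (-4, 14.5) (footprint 17×6.5) is included at this height (perimeter 47.00 mm); Combining (union): only the 17×6.5 cube at (-4, 14.5) is present, so the union is just that shape — boundary = 47.00 mm. So its perimeter = 47.00 mm. Layer 14 is larger (89.00 vs 47.00 mm).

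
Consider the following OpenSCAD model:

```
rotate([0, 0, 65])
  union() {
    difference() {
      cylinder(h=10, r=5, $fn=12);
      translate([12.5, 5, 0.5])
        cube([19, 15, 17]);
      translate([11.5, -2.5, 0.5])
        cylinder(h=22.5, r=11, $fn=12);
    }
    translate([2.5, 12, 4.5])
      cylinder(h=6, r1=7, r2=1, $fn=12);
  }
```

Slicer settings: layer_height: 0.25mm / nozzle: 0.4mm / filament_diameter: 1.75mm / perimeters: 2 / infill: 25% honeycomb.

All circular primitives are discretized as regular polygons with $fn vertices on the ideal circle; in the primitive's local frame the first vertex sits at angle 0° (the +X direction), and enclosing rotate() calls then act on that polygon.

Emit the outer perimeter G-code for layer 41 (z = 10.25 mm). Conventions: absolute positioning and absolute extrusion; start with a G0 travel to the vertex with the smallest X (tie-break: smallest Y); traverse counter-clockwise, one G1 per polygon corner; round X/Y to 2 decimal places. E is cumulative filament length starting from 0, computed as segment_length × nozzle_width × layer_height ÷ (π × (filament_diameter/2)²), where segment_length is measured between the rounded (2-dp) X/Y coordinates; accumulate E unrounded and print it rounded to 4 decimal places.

At z = 10.25 mm: the cylinder does not reach this height (z outside [0, 10]); the cube at (12.5, 5) (footprint 19×15) is included at this height; the r=11 cylinder at (11.5, -2.5) gives a regular 12-gon of circumradius 11 (constant along its height); Subtracting the remaining from the first: the first operand is absent here, so nothing remains; the cone at (2.5, 12): at t=0.958 of its height the radius interpolates to r₁+(r₂−r₁)t = 1.250, giving a regular 12-gon of that circumradius; Combining (union): only the cone at (2.5, 12) is present, so the union is just that shape — 1 connected region; (rotated 65° about Z; rotation is an isometry so areas/perimeters/island counts are preserved). The outline is a single polygon with 12 vertices. Extrusion per mm of travel: 0.4 × 0.25 / (π × 0.875²) = 0.041575. Accumulating E over each segment gives final E = 0.3228.

G0 X-11.06 Y7.23 Z10.25
G1 X-10.84 Y6.62 E0.0270
G1 X-10.35 Y6.20 E0.0538
G1 X-9.71 Y6.09 E0.0808
G1 X-9.10 Y6.31 E0.1077
G1 X-8.69 Y6.81 E0.1346
G1 X-8.57 Y7.45 E0.1617
G1 X-8.80 Y8.05 E0.1884
G1 X-9.29 Y8.47 E0.2153
G1 X-9.93 Y8.58 E0.2422
G1 X-10.54 Y8.36 E0.2692
G1 X-10.95 Y7.87 E0.2958
G1 X-11.06 Y7.23 E0.3228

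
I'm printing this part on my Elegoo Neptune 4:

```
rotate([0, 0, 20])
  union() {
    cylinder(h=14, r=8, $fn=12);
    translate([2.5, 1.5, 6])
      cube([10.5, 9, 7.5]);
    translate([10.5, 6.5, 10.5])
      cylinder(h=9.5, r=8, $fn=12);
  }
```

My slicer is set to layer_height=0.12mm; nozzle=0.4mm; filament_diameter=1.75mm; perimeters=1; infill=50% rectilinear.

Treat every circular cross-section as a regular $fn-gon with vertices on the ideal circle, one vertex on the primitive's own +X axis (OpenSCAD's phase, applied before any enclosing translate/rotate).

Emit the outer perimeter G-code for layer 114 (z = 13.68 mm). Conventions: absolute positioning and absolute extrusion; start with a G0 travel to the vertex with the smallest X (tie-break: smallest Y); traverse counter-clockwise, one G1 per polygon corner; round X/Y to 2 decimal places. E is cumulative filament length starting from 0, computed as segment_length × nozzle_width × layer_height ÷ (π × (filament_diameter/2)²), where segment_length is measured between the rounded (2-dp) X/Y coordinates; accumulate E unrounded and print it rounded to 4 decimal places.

At z = 13.68 mm: the cylinder: section is a regular 12-gon, circumradius r=8; the cube at (2.5, 1.5) does not reach this height (z outside [6, 13.5]); the r=8 cylinder at (10.5, 6.5) gives a regular 12-gon of circumradius 8 (constant along its height); Taking the union: the regions partially overlap (shared area 21.75 mm²), so overlapping operands fuse into one piece — 1 connected region; (rotated 20° about Z; rotation is an isometry so areas/perimeters/island counts are preserved). The outline is a single polygon with 20 vertices. Extrusion per mm of travel: 0.4 × 0.12 / (π × 0.875²) = 0.019956. Accumulating E over each segment gives final E = 1.5676.

G0 X-7.88 Y1.39 Z13.68
G1 X-7.52 Y-2.74 E0.0827
G1 X-5.14 Y-6.13 E0.1654
G1 X-1.39 Y-7.88 E0.2480
G1 X2.74 Y-7.52 E0.3307
G1 X6.13 Y-5.14 E0.4134
G1 X7.88 Y-1.39 E0.4959
G1 X7.59 Y1.94 E0.5627
G1 X10.38 Y2.18 E0.6185
G1 X13.77 Y4.56 E0.7012
G1 X15.52 Y8.31 E0.7838
G1 X15.16 Y12.44 E0.8665
G1 X12.79 Y15.83 E0.9491
G1 X9.03 Y17.58 E1.0318
G1 X4.91 Y17.22 E1.1143
G1 X1.52 Y14.84 E1.1970
G1 X-0.23 Y11.09 E1.2796
G1 X0.06 Y7.76 E1.3463
G1 X-2.74 Y7.52 E1.4024
G1 X-6.13 Y5.14 E1.4850
G1 X-7.88 Y1.39 E1.5676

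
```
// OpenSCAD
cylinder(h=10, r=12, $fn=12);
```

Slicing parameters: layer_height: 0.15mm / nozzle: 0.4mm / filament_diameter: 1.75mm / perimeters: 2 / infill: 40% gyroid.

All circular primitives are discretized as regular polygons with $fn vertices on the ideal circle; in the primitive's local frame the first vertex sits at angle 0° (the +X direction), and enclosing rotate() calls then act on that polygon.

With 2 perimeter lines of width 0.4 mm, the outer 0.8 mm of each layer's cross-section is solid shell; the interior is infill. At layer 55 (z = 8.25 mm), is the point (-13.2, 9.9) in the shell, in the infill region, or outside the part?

At z = 8.25 mm: the r=12 cylinder gives a regular 12-gon of circumradius 12 (constant along its height). Overall, the cross-section is a single solid region. The nearest boundary edge runs (-6.00, 10.39)→(-10.39, 6.00); distance from the point to it = 4.74 mm. The point is not inside any of the regions above, so it lies outside the cross-section (4.74 mm from the nearest boundary).

outside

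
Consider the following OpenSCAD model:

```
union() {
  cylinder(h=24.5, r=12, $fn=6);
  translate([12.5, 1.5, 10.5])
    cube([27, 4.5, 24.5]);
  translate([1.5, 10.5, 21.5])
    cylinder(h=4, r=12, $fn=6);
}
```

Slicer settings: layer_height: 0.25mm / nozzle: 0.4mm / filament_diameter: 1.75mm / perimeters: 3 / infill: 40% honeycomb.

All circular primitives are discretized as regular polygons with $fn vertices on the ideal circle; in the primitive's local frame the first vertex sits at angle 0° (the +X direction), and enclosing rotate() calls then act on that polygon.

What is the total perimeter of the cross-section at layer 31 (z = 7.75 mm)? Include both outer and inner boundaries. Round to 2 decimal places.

72.00 mm

At z = 7.75 mm: the r=12 cylinder gives a regular 6-gon of circumradius 12 (constant along its height) (perimeter = 2·6·12.000·sin(180°/6) = 72.00 mm); the cube at (12.5, 1.5) is absent (z outside [10.5, 35]); the cylinder at (1.5, 10.5) is not intersected at this z (z outside [21.5, 25.5]); Combining (union): only the r=12 cylinder is present, so the union is just that shape — boundary = 72.00 mm. Overall, the cross-section is a single solid region. Total boundary length (outer) = 72.00 mm.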